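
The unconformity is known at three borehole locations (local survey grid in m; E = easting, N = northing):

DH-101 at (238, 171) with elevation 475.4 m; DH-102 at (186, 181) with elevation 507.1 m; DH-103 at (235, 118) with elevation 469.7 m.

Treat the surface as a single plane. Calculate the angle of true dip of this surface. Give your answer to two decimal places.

Let the plane be z = a·E + b·N + c.
DH-102−DH-101: −52a + 10b = 31.7;  DH-103−DH-101: −3a − 53b = −5.7.
Solving gives a = −0.58259, b = 0.14052.
Gradient magnitude |∇z| = √(a² + b²) = √(0.33941 + 0.01975) = 0.59930.
True dip = arctan(0.59930) = 30.93°, dipping toward ESE (azimuth ≈ 104°).

30.93°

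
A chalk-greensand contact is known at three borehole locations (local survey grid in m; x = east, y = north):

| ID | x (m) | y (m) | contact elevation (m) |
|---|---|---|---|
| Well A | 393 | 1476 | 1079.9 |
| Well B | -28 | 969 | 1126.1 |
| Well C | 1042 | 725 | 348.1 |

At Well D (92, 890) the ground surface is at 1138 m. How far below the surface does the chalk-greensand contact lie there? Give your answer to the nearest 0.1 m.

121.4 m

Let the plane be z = a·x + b·y + c.
Well B−Well A: −421a − 507b = 46.2;  Well C−Well A: 649a − 751b = −731.8.
Solving gives a = −0.628813, b = 0.431026.
Then c = 1079.9 − a·393 − b·1476 = 690.83.
At (92, 890): z_contact = −57.85 + 383.61 + 690.83 = 1016.59 m.
Depth below ground = 1138 − 1016.59 = 121.4 m.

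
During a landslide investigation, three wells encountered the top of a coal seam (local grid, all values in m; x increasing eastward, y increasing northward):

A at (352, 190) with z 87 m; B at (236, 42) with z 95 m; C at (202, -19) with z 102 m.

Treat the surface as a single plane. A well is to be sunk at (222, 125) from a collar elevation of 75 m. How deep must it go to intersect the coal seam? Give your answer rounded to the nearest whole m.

6 m

Let the plane be z = a·x + b·y + c.
B−A: −116a − 148b = 8;  C−A: −150a − 209b = 15.
Solving gives a = 0.26810, b = −0.26419.
Then c = 87 − a·352 − b·190 = 42.82.
At (222, 125): z_contact = 59.5 − 33.0 + 42.82 = 69.3 m.
Depth below ground = 75 − 69.3 = 6 m.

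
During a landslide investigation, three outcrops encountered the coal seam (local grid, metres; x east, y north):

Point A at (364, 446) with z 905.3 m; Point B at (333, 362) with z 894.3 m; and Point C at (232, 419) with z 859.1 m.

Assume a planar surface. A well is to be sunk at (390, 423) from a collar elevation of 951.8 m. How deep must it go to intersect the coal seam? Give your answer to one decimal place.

37.5 m

Let the plane be z = a·x + b·y + c.
Point B−Point A: −31a − 84b = −11;  Point C−Point A: −132a − 27b = −46.2.
Solving gives a = 0.34960, b = 0.00193.
Then c = 905.3 − a·364 − b·446 = 777.18.
At (390, 423): z_contact = 136.35 + 0.82 + 777.18 = 914.35 m.
Depth below ground = 951.8 − 914.35 = 37.5 m.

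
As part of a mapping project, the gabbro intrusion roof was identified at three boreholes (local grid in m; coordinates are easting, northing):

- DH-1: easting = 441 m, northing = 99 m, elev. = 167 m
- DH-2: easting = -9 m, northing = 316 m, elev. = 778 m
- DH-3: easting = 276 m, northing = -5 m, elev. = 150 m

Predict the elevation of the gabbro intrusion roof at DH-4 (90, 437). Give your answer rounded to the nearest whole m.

865 m

Two edge vectors: DH-1→DH-2 = (-450, 217, 611), DH-1→DH-3 = (-165, -104, -17).
Normal n = (DH-1→DH-2) × (DH-1→DH-3) = (59855, -108465, 82605).
So ∂z/∂easting = −n_x/n_z = −0.72459 and ∂z/∂northing = −n_y/n_z = 1.31306.
Intercept c from DH-1: 167 + 319.55 − 129.99 = 356.55.
At (90, 437): z = −65.2 + 573.8 + 356.55 = 865.1 m.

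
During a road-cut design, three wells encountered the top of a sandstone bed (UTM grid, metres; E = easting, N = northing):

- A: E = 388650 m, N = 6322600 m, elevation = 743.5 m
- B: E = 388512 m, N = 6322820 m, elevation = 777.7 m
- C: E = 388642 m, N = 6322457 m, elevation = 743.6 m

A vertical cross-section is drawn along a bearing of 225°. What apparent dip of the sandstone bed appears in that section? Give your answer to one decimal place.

8.7°

Let the plane be z = a·E + b·N + c.
B−A: −138a + 220b = 34.2;  C−A: −8a − 143b = 0.1.
Solving gives a = −0.22856, b = 0.01209.
Unit vector along 225° is (sin 225°, cos 225°) = (-0.7071, -0.7071).
Slope in that direction = a·(-0.7071) + b·(-0.7071) = 0.15307.
Apparent dip = arctan|0.15307| = 8.7° (true dip is 12.9°, so apparent ≤ true as expected).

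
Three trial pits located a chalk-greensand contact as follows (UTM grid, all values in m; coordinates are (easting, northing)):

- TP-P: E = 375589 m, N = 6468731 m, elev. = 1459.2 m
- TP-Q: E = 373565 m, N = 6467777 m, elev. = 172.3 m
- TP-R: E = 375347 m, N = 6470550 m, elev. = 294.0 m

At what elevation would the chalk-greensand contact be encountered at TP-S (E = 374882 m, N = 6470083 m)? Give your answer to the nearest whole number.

128 m

Let the plane be z = a·E + b·N + c.
TP-Q−TP-P: −2024a − 954b = −1286.9;  TP-R−TP-P: −242a + 1819b = −1165.2.
Solving gives a = 0.88241552, b = −0.52317507.
Then c = 1459.2 − a·375589 − b·6468731 = 3054312.40.
At (374882, 6470083): z = 330801.7 − 3384986.1 + 3054312.40 = 128.0 m.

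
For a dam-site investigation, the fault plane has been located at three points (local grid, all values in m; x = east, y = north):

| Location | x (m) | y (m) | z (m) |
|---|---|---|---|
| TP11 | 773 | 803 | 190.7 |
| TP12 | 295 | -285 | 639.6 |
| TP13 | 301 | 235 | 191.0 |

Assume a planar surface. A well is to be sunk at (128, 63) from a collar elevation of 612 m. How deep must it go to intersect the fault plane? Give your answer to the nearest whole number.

453 m

Two edge vectors: TP11→TP12 = (-478, -1088, 448.9), TP11→TP13 = (-472, -568, 0.3).
Normal n = (TP11→TP12) × (TP11→TP13) = (254648.8, -211737.4, -242032).
So ∂z/∂x = −n_x/n_z = 1.05213 and ∂z/∂y = −n_y/n_z = −0.87483.
Intercept c from TP11: 190.7 − 813.30 + 702.49 = 79.89.
At (128, 63): z_contact = 134.7 − 55.1 + 79.89 = 159.5 m.
Depth below ground = 612 − 159.5 = 453 m.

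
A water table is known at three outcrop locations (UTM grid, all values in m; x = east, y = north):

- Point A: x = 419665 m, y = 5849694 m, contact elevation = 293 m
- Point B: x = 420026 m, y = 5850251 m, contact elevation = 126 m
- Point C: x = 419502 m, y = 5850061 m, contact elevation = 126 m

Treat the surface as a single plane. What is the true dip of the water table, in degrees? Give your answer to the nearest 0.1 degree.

Let the plane be z = a·x + b·y + c.
Point B−Point A: 361a + 557b = −167;  Point C−Point A: −163a + 367b = −167.
Solving gives a = 0.14211, b = −0.39192.
Gradient magnitude |∇z| = √(a² + b²) = √(0.02020 + 0.15360) = 0.41689.
True dip = arctan(0.41689) = 22.6°, dipping toward NNW (azimuth ≈ 340°).

22.6°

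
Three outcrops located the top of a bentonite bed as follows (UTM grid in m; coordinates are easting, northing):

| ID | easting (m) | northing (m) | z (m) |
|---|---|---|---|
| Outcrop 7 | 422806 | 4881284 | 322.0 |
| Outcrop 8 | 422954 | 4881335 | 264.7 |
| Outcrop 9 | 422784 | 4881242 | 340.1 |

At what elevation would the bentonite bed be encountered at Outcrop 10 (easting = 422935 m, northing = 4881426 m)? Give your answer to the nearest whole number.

Two edge vectors: Outcrop 7→Outcrop 8 = (148, 51, -57.3), Outcrop 7→Outcrop 9 = (-22, -42, 18.1).
Normal n = (Outcrop 7→Outcrop 8) × (Outcrop 7→Outcrop 9) = (-1483.5, -1418.2, -5094).
So ∂z/∂easting = −n_x/n_z = −0.29122497 and ∂z/∂northing = −n_y/n_z = −0.27840597.
Intercept c from Outcrop 7: 322 + 123131.66 + 1358978.60 = 1482432.26.
At (422935, 4881426): z = −123169.2 − 1359018.1 + 1482432.26 = 244.9 m.

245 m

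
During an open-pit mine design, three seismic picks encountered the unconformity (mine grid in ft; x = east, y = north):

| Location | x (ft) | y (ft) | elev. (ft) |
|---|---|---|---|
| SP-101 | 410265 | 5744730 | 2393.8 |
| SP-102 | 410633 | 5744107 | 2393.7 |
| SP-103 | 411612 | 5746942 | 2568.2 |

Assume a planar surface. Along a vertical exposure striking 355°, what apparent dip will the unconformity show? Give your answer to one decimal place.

Two edge vectors: SP-101→SP-102 = (368, -623, -0.1), SP-101→SP-103 = (1347, 2212, 174.4).
Normal n = (SP-101→SP-102) × (SP-101→SP-103) = (-108430, -64313.9, 1653197).
So ∂z/∂x = −n_x/n_z = 0.06559 and ∂z/∂y = −n_y/n_z = 0.03890.
Unit vector along 355° is (sin 355°, cos 355°) = (-0.0872, 0.9962).
Slope in that direction = a·(-0.0872) + b·(0.9962) = 0.03304.
Apparent dip = arctan|0.03304| = 1.9° (true dip is 4.4°, so apparent ≤ true as expected).

1.9°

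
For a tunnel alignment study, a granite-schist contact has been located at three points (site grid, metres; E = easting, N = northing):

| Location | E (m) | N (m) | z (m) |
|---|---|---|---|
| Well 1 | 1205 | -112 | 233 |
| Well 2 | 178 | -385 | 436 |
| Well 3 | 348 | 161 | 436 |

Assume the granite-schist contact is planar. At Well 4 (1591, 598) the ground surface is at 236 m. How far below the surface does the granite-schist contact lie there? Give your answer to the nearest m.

Let the plane be z = a·E + b·N + c.
Well 2−Well 1: −1027a − 273b = 203;  Well 3−Well 1: −857a + 273b = 203.
Solving gives a = −0.21550, b = 0.06710.
Then c = 233 − a·1205 − b·-112 = 500.19.
At (1591, 598): z_contact = −342.9 + 40.1 + 500.19 = 197.5 m.
Depth below ground = 236 − 197.5 = 39 m.

39 m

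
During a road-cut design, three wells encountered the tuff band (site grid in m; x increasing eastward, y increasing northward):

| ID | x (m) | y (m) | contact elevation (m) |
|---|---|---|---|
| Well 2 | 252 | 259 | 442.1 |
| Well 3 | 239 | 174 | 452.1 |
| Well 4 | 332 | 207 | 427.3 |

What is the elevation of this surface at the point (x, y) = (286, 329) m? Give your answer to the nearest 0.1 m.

Let the plane be z = a·x + b·y + c.
Well 3−Well 2: −13a − 85b = 10;  Well 4−Well 2: 80a − 52b = −14.8.
Solving gives a = −0.23783, b = −0.08127.
Then c = 442.1 − a·252 − b·259 = 523.08.
At (286, 329): z = −68.0 − 26.7 + 523.08 = 428.3 m.

428.3 m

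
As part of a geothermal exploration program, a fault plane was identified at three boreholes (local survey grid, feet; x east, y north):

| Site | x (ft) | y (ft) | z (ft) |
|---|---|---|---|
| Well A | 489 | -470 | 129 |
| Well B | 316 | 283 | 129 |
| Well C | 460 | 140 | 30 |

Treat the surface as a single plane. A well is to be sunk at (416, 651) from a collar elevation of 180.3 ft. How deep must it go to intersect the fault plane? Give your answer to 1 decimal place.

Two edge vectors: Well A→Well B = (-173, 753, 0), Well A→Well C = (-29, 610, -99).
Normal n = (Well A→Well B) × (Well A→Well C) = (-74547, -17127, -83693).
So ∂z/∂x = −n_x/n_z = −0.89072 and ∂z/∂y = −n_y/n_z = −0.20464.
Intercept c from Well A: 129 + 435.56 − 96.18 = 468.38.
At (416, 651): z_contact = −370.54 − 133.22 + 468.38 = -35.38 ft.
Depth below ground = 180.3 − (-35.38) = 215.7 ft.

215.7 ft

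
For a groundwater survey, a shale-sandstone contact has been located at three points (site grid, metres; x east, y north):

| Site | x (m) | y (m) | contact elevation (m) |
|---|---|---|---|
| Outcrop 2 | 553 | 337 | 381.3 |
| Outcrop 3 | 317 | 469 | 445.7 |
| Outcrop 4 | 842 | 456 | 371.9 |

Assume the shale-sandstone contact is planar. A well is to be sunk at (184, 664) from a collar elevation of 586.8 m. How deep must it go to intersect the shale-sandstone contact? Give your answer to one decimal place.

75.0 m

Two edge vectors: Outcrop 2→Outcrop 3 = (-236, 132, 64.4), Outcrop 2→Outcrop 4 = (289, 119, -9.4).
Normal n = (Outcrop 2→Outcrop 3) × (Outcrop 2→Outcrop 4) = (-8904.4, 16393.2, -66232).
So ∂z/∂x = −n_x/n_z = −0.13444 and ∂z/∂y = −n_y/n_z = 0.24751.
Intercept c from Outcrop 2: 381.3 + 74.35 − 83.41 = 372.24.
At (184, 664): z_contact = −24.74 + 164.35 + 372.24 = 511.85 m.
Depth below ground = 586.8 − 511.85 = 75.0 m.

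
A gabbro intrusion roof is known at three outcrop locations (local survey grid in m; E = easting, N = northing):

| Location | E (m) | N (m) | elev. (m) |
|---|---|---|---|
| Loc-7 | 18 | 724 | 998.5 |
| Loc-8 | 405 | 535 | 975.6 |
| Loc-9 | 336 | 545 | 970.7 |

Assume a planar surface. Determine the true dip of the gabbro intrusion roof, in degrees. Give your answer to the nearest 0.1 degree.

21.8°

Let the plane be z = a·E + b·N + c.
Loc-8−Loc-7: 387a − 189b = −22.9;  Loc-9−Loc-7: 318a − 179b = −27.8.
Solving gives a = 0.12595, b = 0.37906.
Gradient magnitude |∇z| = √(a² + b²) = √(0.01586 + 0.14369) = 0.39944.
True dip = arctan(0.39944) = 21.8°, dipping toward SSW (azimuth ≈ 198°).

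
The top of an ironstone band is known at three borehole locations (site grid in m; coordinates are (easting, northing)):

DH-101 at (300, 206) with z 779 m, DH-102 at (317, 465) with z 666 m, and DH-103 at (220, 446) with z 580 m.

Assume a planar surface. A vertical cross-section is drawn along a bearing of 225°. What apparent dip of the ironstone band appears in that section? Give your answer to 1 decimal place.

18.9°

Let the plane be z = a·E + b·N + c.
DH-102−DH-101: 17a + 259b = −113;  DH-103−DH-101: −80a + 240b = −199.
Solving gives a = 0.98472, b = −0.50093.
Unit vector along 225° is (sin 225°, cos 225°) = (-0.7071, -0.7071).
Slope in that direction = a·(-0.7071) + b·(-0.7071) = −0.34209.
Apparent dip = arctan|0.34209| = 18.9° (true dip is 47.9°, so apparent ≤ true as expected).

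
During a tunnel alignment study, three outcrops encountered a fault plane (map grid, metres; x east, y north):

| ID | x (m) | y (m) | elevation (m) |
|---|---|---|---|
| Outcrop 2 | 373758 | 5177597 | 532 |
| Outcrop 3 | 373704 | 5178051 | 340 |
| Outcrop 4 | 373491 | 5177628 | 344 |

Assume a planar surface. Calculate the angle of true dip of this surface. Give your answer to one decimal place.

Two edge vectors: Outcrop 2→Outcrop 3 = (-54, 454, -192), Outcrop 2→Outcrop 4 = (-267, 31, -188).
Normal n = (Outcrop 2→Outcrop 3) × (Outcrop 2→Outcrop 4) = (-79400, 41112, 119544).
So ∂z/∂x = −n_x/n_z = 0.66419 and ∂z/∂y = −n_y/n_z = −0.34391.
Gradient magnitude |∇z| = √(a² + b²) = √(0.44115 + 0.11827) = 0.74794.
True dip = arctan(0.74794) = 36.8°, dipping toward WNW (azimuth ≈ 297°).

36.8°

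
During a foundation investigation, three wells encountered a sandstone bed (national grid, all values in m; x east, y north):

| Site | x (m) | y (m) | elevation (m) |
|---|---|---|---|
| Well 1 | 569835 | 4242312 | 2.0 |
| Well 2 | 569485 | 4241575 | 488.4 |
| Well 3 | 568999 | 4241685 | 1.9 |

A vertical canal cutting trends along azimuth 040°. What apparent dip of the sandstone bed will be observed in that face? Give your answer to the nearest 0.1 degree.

16.2°

Two edge vectors: Well 1→Well 2 = (-350, -737, 486.4), Well 1→Well 3 = (-836, -627, -0.1).
Normal n = (Well 1→Well 2) × (Well 1→Well 3) = (305046.5, -406665.4, -396682).
So ∂z/∂x = −n_x/n_z = 0.76900 and ∂z/∂y = −n_y/n_z = −1.02517.
Unit vector along 040° is (sin 40°, cos 40°) = (0.6428, 0.7660).
Slope in that direction = a·(0.6428) + b·(0.7660) = −0.29102.
Apparent dip = arctan|0.29102| = 16.2° (true dip is 52.0°, so apparent ≤ true as expected).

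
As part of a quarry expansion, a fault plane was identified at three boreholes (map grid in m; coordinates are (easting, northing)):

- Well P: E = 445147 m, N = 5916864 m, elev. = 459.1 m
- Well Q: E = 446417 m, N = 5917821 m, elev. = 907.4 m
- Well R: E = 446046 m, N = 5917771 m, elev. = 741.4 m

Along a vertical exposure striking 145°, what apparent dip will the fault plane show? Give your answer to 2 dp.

21.48°

Two edge vectors: Well P→Well Q = (1270, 957, 448.3), Well P→Well R = (899, 907, 282.3).
Normal n = (Well P→Well Q) × (Well P→Well R) = (-136447, 44500.7, 291547).
So ∂z/∂E = −n_x/n_z = 0.46801 and ∂z/∂N = −n_y/n_z = −0.15264.
Unit vector along 145° is (sin 145°, cos 145°) = (0.5736, -0.8192).
Slope in that direction = a·(0.5736) + b·(-0.8192) = 0.39347.
Apparent dip = arctan|0.39347| = 21.48° (true dip is 26.2°, so apparent ≤ true as expected).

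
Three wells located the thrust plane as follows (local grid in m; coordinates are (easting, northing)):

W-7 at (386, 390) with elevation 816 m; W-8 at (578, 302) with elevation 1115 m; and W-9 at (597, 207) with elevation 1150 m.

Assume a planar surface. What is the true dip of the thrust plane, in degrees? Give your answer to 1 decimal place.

Let the plane be z = a·E + b·N + c.
W-8−W-7: 192a − 88b = 299;  W-9−W-7: 211a − 183b = 334.
Solving gives a = 1.52855, b = −0.06271.
Gradient magnitude |∇z| = √(a² + b²) = √(2.33646 + 0.00393) = 1.52983.
True dip = arctan(1.52983) = 56.8°, dipping toward W (azimuth ≈ 272°).

56.8°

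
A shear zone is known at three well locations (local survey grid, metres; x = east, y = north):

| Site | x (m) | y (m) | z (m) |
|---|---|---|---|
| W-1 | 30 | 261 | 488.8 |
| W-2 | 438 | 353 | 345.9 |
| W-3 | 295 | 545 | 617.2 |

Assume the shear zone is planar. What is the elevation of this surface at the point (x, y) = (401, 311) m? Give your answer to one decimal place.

Let the plane be z = a·x + b·y + c.
W-2−W-1: 408a + 92b = −142.9;  W-3−W-1: 265a + 284b = 128.4.
Solving gives a = −0.57269, b = 0.98649.
Then c = 488.8 − a·30 − b·261 = 248.51.
At (401, 311): z = −229.6 + 306.8 + 248.51 = 325.7 m.

325.7 m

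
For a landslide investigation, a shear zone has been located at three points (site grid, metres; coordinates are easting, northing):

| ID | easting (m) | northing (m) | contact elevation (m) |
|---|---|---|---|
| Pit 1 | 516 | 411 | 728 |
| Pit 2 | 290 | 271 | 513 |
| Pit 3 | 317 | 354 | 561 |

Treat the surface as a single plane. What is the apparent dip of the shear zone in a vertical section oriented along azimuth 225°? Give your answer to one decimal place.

37.4°

Let the plane be z = a·easting + b·northing + c.
Pit 2−Pit 1: −226a − 140b = −215;  Pit 3−Pit 1: −199a − 57b = −167.
Solving gives a = 0.74276, b = 0.33669.
Unit vector along 225° is (sin 225°, cos 225°) = (-0.7071, -0.7071).
Slope in that direction = a·(-0.7071) + b·(-0.7071) = −0.76329.
Apparent dip = arctan|0.76329| = 37.4° (true dip is 39.2°, so apparent ≤ true as expected).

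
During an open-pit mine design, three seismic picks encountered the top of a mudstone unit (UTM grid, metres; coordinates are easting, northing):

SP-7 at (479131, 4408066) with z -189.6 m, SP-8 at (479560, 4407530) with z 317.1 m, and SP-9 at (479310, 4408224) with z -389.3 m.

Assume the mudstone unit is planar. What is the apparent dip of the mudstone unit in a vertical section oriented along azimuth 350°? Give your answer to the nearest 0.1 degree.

Let the plane be z = a·easting + b·northing + c.
SP-8−SP-7: 429a − 536b = 506.7;  SP-9−SP-7: 179a + 158b = −199.7.
Solving gives a = −0.16479, b = −1.07723.
Unit vector along 350° is (sin 350°, cos 350°) = (-0.1736, 0.9848).
Slope in that direction = a·(-0.1736) + b·(0.9848) = −1.03225.
Apparent dip = arctan|1.03225| = 45.9° (true dip is 47.5°, so apparent ≤ true as expected).

45.9°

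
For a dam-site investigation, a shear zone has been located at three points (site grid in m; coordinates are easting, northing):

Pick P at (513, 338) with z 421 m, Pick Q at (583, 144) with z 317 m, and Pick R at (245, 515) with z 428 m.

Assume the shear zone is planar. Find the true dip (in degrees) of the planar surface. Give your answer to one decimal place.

Two edge vectors: Pick P→Pick Q = (70, -194, -104), Pick P→Pick R = (-268, 177, 7).
Normal n = (Pick P→Pick Q) × (Pick P→Pick R) = (17050, 27382, -39602).
So ∂z/∂easting = −n_x/n_z = 0.43053 and ∂z/∂northing = −n_y/n_z = 0.69143.
Gradient magnitude |∇z| = √(a² + b²) = √(0.18536 + 0.47808) = 0.81451.
True dip = arctan(0.81451) = 39.2°, dipping toward SSW (azimuth ≈ 212°).

39.2°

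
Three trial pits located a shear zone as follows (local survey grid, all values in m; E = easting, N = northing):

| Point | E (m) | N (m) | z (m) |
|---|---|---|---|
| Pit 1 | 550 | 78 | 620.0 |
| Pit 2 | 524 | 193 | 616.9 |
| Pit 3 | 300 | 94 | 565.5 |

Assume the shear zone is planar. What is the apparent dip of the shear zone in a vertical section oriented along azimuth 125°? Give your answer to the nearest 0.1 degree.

9.5°

Two edge vectors: Pit 1→Pit 2 = (-26, 115, -3.1), Pit 1→Pit 3 = (-250, 16, -54.5).
Normal n = (Pit 1→Pit 2) × (Pit 1→Pit 3) = (-6217.9, -642, 28334).
So ∂z/∂E = −n_x/n_z = 0.21945 and ∂z/∂N = −n_y/n_z = 0.02266.
Unit vector along 125° is (sin 125°, cos 125°) = (0.8192, -0.5736).
Slope in that direction = a·(0.8192) + b·(-0.5736) = 0.16677.
Apparent dip = arctan|0.16677| = 9.5° (true dip is 12.4°, so apparent ≤ true as expected).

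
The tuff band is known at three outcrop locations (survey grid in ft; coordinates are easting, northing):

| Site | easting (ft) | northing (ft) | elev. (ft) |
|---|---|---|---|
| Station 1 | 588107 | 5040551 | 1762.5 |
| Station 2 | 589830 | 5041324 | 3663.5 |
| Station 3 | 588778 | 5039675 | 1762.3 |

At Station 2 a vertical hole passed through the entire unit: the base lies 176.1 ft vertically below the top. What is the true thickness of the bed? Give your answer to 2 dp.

122.40 ft

Two edge vectors: Station 1→Station 2 = (1723, 773, 1901), Station 1→Station 3 = (671, -876, -0.2).
Normal n = (Station 1→Station 2) × (Station 1→Station 3) = (1665121.4, 1275915.6, -2028031).
So ∂z/∂easting = −n_x/n_z = 0.82105 and ∂z/∂northing = −n_y/n_z = 0.62914.
|∇z| = √(a²+b²) = 1.03438, so dip δ = arctan(1.03438) = 45.97°.
True thickness = vertical thickness × cos δ = 176.1 × cos 45.97° = 122.40 ft.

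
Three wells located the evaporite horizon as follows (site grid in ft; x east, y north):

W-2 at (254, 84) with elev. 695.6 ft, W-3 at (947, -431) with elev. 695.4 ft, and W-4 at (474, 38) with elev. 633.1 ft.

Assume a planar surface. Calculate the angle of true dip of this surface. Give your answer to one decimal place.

33.5°

Two edge vectors: W-2→W-3 = (693, -515, -0.2), W-2→W-4 = (220, -46, -62.5).
Normal n = (W-2→W-3) × (W-2→W-4) = (32178.3, 43268.5, 81422).
So ∂z/∂x = −n_x/n_z = −0.39520 and ∂z/∂y = −n_y/n_z = −0.53141.
Gradient magnitude |∇z| = √(a² + b²) = √(0.15619 + 0.28240) = 0.66226.
True dip = arctan(0.66226) = 33.5°, dipping toward NE (azimuth ≈ 037°).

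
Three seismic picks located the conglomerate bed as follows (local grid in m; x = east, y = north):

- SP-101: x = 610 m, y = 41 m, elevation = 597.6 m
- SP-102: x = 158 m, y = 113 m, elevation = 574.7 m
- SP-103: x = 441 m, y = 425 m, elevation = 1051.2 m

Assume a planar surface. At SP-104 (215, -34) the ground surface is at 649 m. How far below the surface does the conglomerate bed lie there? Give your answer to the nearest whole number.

250 m

Let the plane be z = a·x + b·y + c.
SP-102−SP-101: −452a + 72b = −22.9;  SP-103−SP-101: −169a + 384b = 453.6.
Solving gives a = 0.25683, b = 1.29428.
Then c = 597.6 − a·610 − b·41 = 387.87.
At (215, -34): z_contact = 55.2 − 44.0 + 387.87 = 399.1 m.
Depth below ground = 649 − 399.1 = 250 m.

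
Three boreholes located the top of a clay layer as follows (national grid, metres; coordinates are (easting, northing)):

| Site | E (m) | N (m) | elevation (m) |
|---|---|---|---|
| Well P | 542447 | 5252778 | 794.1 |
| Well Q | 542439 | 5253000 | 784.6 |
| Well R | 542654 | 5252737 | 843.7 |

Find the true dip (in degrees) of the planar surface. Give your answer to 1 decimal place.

13.2°

Let the plane be z = a·E + b·N + c.
Well Q−Well P: −8a + 222b = −9.5;  Well R−Well P: 207a − 41b = 49.6.
Solving gives a = 0.23280, b = −0.03440.
Gradient magnitude |∇z| = √(a² + b²) = √(0.05420 + 0.00118) = 0.23533.
True dip = arctan(0.23533) = 13.2°, dipping toward W (azimuth ≈ 278°).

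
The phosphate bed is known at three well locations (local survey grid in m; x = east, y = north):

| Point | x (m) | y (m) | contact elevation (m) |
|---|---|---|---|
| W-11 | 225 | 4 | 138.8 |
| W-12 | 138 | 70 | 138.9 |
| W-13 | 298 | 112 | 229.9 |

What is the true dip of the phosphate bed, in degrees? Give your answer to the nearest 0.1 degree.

35.0°

Two edge vectors: W-11→W-12 = (-87, 66, 0.1), W-11→W-13 = (73, 108, 91.1).
Normal n = (W-11→W-12) × (W-11→W-13) = (6001.8, 7933, -14214).
So ∂z/∂x = −n_x/n_z = 0.42225 and ∂z/∂y = −n_y/n_z = 0.55811.
Gradient magnitude |∇z| = √(a² + b²) = √(0.17829 + 0.31149) = 0.69984.
True dip = arctan(0.69984) = 35.0°, dipping toward SW (azimuth ≈ 217°).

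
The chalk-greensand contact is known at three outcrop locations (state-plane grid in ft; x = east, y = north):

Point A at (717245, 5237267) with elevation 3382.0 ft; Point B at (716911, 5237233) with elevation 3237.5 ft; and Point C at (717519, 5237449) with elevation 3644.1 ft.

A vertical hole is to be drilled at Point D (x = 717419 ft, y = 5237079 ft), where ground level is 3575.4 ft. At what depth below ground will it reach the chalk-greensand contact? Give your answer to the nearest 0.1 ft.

309.8 ft

Let the plane be z = a·x + b·y + c.
Point B−Point A: −334a − 34b = −144.5;  Point C−Point A: 274a + 182b = 262.1.
Solving gives a = 0.337806963, b = 0.931543363.
Then c = 3382 − a·717245 − b·5237267 = −5117649.67.
At (717419, 5237079): z_contact = 242349.13 + 4878566.19 − 5117649.67 = 3265.65 ft.
Depth below ground = 3575.4 − 3265.65 = 309.8 ft.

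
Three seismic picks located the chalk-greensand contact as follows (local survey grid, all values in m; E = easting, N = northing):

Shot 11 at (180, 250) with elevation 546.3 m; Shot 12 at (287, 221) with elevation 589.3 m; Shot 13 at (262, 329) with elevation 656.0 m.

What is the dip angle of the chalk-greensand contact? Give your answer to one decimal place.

Let the plane be z = a·E + b·N + c.
Shot 12−Shot 11: 107a − 29b = 43;  Shot 13−Shot 11: 82a + 79b = 109.7.
Solving gives a = 0.60736, b = 0.75818.
Gradient magnitude |∇z| = √(a² + b²) = √(0.36888 + 0.57484) = 0.97146.
True dip = arctan(0.97146) = 44.2°, dipping toward SW (azimuth ≈ 219°).

44.2°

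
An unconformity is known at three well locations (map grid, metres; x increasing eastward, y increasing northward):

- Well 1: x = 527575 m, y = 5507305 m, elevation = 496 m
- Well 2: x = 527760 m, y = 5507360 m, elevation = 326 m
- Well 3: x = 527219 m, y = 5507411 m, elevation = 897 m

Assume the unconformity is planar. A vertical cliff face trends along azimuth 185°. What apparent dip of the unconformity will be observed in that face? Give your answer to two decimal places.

14.48°

Let the plane be z = a·x + b·y + c.
Well 2−Well 1: 185a + 55b = −170;  Well 3−Well 1: −356a + 106b = 401.
Solving gives a = −1.02258, b = 0.34869.
Unit vector along 185° is (sin 185°, cos 185°) = (-0.0872, -0.9962).
Slope in that direction = a·(-0.0872) + b·(-0.9962) = −0.25824.
Apparent dip = arctan|0.25824| = 14.48° (true dip is 47.2°, so apparent ≤ true as expected).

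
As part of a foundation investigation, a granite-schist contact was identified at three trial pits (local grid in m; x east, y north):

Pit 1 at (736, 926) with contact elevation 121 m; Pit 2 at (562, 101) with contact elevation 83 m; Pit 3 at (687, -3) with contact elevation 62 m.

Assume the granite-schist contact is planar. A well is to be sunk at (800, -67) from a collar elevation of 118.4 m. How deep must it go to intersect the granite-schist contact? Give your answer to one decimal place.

Let the plane be z = a·x + b·y + c.
Pit 2−Pit 1: −174a − 825b = −38;  Pit 3−Pit 1: −49a − 929b = −59.
Solving gives a = −0.11032, b = 0.06933.
Then c = 121 − a·736 − b·926 = 138.00.
At (800, -67): z_contact = −88.26 − 4.64 + 138.00 = 45.10 m.
Depth below ground = 118.4 − 45.10 = 73.3 m.

73.3 m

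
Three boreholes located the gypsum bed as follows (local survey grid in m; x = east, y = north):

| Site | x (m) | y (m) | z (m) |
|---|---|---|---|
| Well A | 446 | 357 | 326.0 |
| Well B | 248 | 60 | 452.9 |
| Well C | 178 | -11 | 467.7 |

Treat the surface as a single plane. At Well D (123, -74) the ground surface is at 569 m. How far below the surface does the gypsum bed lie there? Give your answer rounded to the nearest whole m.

Two edge vectors: Well A→Well B = (-198, -297, 126.9), Well A→Well C = (-268, -368, 141.7).
Normal n = (Well A→Well B) × (Well A→Well C) = (4614.3, -5952.6, -6732).
So ∂z/∂x = −n_x/n_z = 0.68543 and ∂z/∂y = −n_y/n_z = −0.88422.
Intercept c from Well A: 326 − 305.70 + 315.67 = 335.97.
At (123, -74): z_contact = 84.3 + 65.4 + 335.97 = 485.7 m.
Depth below ground = 569 − 485.7 = 83 m.

83 m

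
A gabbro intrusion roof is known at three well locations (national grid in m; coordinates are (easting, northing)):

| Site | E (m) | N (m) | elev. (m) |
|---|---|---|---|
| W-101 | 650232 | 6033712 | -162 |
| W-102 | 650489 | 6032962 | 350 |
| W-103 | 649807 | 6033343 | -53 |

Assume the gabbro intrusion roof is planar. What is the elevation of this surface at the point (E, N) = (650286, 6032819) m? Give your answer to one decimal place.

Let the plane be z = a·E + b·N + c.
W-102−W-101: 257a − 750b = 512;  W-103−W-101: −425a − 369b = 109.
Solving gives a = 0.259145081, b = −0.593866286.
Then c = -162 − a·650232 − b·6033712 = 3414551.71.
At (650286, 6032819): z = 168518.4 − 3582687.8 + 3414551.71 = 382.3 m.

382.3 m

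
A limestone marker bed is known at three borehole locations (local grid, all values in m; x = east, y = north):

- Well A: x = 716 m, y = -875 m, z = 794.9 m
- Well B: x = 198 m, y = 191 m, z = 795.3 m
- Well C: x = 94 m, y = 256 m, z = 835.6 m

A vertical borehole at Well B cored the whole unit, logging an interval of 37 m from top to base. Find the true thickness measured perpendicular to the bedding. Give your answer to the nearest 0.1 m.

Two edge vectors: Well A→Well B = (-518, 1066, 0.4), Well A→Well C = (-622, 1131, 40.7).
Normal n = (Well A→Well B) × (Well A→Well C) = (42933.8, 20833.8, 77194).
So ∂z/∂x = −n_x/n_z = −0.55618 and ∂z/∂y = −n_y/n_z = −0.26989.
|∇z| = √(a²+b²) = 0.61820, so dip δ = arctan(0.61820) = 31.72°.
True thickness = vertical thickness × cos δ = 37 × cos 31.72° = 31.5 m.

31.5 m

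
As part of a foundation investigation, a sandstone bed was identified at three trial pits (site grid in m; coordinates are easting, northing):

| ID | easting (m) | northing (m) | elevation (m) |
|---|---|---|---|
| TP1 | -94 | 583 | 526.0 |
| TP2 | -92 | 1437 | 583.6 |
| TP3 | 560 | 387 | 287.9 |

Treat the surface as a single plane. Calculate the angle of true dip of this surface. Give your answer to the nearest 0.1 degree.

19.3°

Two edge vectors: TP1→TP2 = (2, 854, 57.6), TP1→TP3 = (654, -196, -238.1).
Normal n = (TP1→TP2) × (TP1→TP3) = (-192047.8, 38146.6, -558908).
So ∂z/∂easting = −n_x/n_z = −0.34361 and ∂z/∂northing = −n_y/n_z = 0.06825.
Gradient magnitude |∇z| = √(a² + b²) = √(0.11807 + 0.00466) = 0.35033.
True dip = arctan(0.35033) = 19.3°, dipping toward E (azimuth ≈ 101°).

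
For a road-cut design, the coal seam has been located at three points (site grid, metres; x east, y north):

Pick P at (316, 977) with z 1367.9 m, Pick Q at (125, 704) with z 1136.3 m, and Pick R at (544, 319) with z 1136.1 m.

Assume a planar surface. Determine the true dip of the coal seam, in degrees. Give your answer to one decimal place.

35.0°

Let the plane be z = a·x + b·y + c.
Pick Q−Pick P: −191a − 273b = −231.6;  Pick R−Pick P: 228a − 658b = −231.8.
Solving gives a = 0.47419, b = 0.51659.
Gradient magnitude |∇z| = √(a² + b²) = √(0.22486 + 0.26687) = 0.70123.
True dip = arctan(0.70123) = 35.0°, dipping toward SW (azimuth ≈ 223°).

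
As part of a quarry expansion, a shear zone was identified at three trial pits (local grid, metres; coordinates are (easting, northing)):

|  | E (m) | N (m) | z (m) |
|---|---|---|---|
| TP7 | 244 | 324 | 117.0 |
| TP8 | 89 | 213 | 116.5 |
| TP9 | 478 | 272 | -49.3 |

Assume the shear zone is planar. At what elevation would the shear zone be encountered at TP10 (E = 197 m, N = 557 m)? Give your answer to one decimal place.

Let the plane be z = a·E + b·N + c.
TP8−TP7: −155a − 111b = −0.5;  TP9−TP7: 234a − 52b = −166.3.
Solving gives a = −0.54161, b = 0.76081.
Then c = 117 − a·244 − b·324 = 2.65.
At (197, 557): z = −106.7 + 423.8 + 2.65 = 319.7 m.

319.7 m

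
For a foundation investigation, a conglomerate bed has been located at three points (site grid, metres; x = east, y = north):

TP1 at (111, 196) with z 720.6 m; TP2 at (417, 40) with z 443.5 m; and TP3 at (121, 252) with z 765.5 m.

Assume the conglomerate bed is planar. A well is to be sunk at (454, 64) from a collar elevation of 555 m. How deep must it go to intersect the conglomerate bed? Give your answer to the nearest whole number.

Two edge vectors: TP1→TP2 = (306, -156, -277.1), TP1→TP3 = (10, 56, 44.9).
Normal n = (TP1→TP2) × (TP1→TP3) = (8513.2, -16510.4, 18696).
So ∂z/∂x = −n_x/n_z = −0.45535 and ∂z/∂y = −n_y/n_z = 0.88310.
Intercept c from TP1: 720.6 + 50.54 − 173.09 = 598.06.
At (454, 64): z_contact = −206.7 + 56.5 + 598.06 = 447.8 m.
Depth below ground = 555 − 447.8 = 107 m.

107 m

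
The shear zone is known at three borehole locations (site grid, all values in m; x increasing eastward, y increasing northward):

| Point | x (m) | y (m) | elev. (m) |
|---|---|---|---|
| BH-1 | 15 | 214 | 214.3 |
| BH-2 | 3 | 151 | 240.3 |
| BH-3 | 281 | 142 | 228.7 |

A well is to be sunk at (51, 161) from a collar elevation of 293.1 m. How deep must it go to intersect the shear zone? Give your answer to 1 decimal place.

59.5 m

Two edge vectors: BH-1→BH-2 = (-12, -63, 26), BH-1→BH-3 = (266, -72, 14.4).
Normal n = (BH-1→BH-2) × (BH-1→BH-3) = (964.8, 7088.8, 17622).
So ∂z/∂x = −n_x/n_z = −0.05475 and ∂z/∂y = −n_y/n_z = −0.40227.
Intercept c from BH-1: 214.3 + 0.82 + 86.09 = 301.21.
At (51, 161): z_contact = −2.79 − 64.77 + 301.21 = 233.65 m.
Depth below ground = 293.1 − 233.65 = 59.5 m.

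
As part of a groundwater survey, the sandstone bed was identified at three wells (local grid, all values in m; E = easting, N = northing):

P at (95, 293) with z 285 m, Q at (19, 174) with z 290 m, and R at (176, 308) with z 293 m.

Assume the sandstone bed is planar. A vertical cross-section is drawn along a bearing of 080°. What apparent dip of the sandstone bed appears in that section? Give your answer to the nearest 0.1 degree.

5.6°

Two edge vectors: P→Q = (-76, -119, 5), P→R = (81, 15, 8).
Normal n = (P→Q) × (P→R) = (-1027, 1013, 8499).
So ∂z/∂E = −n_x/n_z = 0.12084 and ∂z/∂N = −n_y/n_z = −0.11919.
Unit vector along 080° is (sin 80°, cos 80°) = (0.9848, 0.1736).
Slope in that direction = a·(0.9848) + b·(0.1736) = 0.09830.
Apparent dip = arctan|0.09830| = 5.6° (true dip is 9.6°, so apparent ≤ true as expected).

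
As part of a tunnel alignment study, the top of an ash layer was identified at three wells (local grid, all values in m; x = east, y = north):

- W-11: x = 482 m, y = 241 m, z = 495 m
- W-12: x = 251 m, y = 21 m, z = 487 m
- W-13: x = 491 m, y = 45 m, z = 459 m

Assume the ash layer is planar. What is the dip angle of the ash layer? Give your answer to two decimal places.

Let the plane be z = a·x + b·y + c.
W-12−W-11: −231a − 220b = −8;  W-13−W-11: 9a − 196b = −36.
Solving gives a = −0.13442, b = 0.17750.
Gradient magnitude |∇z| = √(a² + b²) = √(0.01807 + 0.03151) = 0.22265.
True dip = arctan(0.22265) = 12.55°, dipping toward SE (azimuth ≈ 143°).

12.55°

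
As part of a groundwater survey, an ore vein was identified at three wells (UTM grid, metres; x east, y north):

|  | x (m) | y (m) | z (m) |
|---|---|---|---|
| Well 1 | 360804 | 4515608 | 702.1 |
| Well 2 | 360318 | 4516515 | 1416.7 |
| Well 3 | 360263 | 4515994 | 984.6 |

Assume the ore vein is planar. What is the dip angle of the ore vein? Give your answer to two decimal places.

Let the plane be z = a·x + b·y + c.
Well 2−Well 1: −486a + 907b = 714.6;  Well 3−Well 1: −541a + 386b = 282.5.
Solving gives a = 0.06469, b = 0.82254.
Gradient magnitude |∇z| = √(a² + b²) = √(0.00419 + 0.67657) = 0.82508.
True dip = arctan(0.82508) = 39.53°, dipping toward S (azimuth ≈ 184°).

39.53°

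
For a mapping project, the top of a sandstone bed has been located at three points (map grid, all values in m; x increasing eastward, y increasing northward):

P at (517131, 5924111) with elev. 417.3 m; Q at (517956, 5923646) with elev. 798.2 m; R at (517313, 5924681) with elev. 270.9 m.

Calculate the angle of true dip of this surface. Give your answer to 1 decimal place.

23.5°

Two edge vectors: P→Q = (825, -465, 380.9), P→R = (182, 570, -146.4).
Normal n = (P→Q) × (P→R) = (-149037, 190103.8, 554880).
So ∂z/∂x = −n_x/n_z = 0.26859 and ∂z/∂y = −n_y/n_z = −0.34260.
Gradient magnitude |∇z| = √(a² + b²) = √(0.07214 + 0.11738) = 0.43534.
True dip = arctan(0.43534) = 23.5°, dipping toward NW (azimuth ≈ 322°).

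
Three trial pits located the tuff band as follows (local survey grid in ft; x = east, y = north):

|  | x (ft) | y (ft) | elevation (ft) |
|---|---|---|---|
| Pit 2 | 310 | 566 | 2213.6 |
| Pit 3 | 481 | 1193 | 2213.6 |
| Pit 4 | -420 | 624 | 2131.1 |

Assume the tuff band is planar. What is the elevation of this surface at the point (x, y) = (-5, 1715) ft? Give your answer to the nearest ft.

Two edge vectors: Pit 2→Pit 3 = (171, 627, 0), Pit 2→Pit 4 = (-730, 58, -82.5).
Normal n = (Pit 2→Pit 3) × (Pit 2→Pit 4) = (-51727.5, 14107.5, 467628).
So ∂z/∂x = −n_x/n_z = 0.11062 and ∂z/∂y = −n_y/n_z = −0.03017.
Intercept c from Pit 2: 2213.6 − 34.29 + 17.08 = 2196.38.
At (-5, 1715): z = −0.6 − 51.7 + 2196.38 = 2144.1 ft.

2144 ft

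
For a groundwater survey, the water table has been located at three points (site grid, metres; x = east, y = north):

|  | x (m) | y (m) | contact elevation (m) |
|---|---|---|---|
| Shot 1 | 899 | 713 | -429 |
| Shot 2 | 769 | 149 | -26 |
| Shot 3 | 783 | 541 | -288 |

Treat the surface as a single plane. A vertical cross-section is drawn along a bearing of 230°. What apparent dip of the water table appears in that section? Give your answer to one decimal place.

31.2°

Let the plane be z = a·x + b·y + c.
Shot 2−Shot 1: −130a − 564b = 403;  Shot 3−Shot 1: −116a − 172b = 141.
Solving gives a = −0.23704, b = −0.65990.
Unit vector along 230° is (sin 230°, cos 230°) = (-0.7660, -0.6428).
Slope in that direction = a·(-0.7660) + b·(-0.6428) = 0.60576.
Apparent dip = arctan|0.60576| = 31.2° (true dip is 35.0°, so apparent ≤ true as expected).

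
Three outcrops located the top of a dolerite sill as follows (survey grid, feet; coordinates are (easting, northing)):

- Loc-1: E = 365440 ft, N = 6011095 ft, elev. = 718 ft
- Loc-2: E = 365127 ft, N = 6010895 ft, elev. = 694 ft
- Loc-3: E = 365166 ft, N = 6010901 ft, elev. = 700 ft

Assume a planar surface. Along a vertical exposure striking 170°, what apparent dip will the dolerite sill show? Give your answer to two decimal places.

10.63°

Let the plane be z = a·E + b·N + c.
Loc-2−Loc-1: −313a − 200b = −24;  Loc-3−Loc-1: −274a − 194b = −18.
Solving gives a = 0.17832, b = −0.15907.
Unit vector along 170° is (sin 170°, cos 170°) = (0.1736, -0.9848).
Slope in that direction = a·(0.1736) + b·(-0.9848) = 0.18762.
Apparent dip = arctan|0.18762| = 10.63° (true dip is 13.4°, so apparent ≤ true as expected).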